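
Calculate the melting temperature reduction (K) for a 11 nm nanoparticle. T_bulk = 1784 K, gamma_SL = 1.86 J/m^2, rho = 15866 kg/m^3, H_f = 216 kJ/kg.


Radius R = 11/2 = 5.5 nm = 5.5e-09 m
Convert H_f = 216 kJ/kg = 216000 J/kg
dT = 2 * gamma_SL * T_bulk / (rho * H_f * R)
dT = 2 * 1.86 * 1784 / (15866 * 216000 * 5.5e-09)
dT = 352.1 K

352.1


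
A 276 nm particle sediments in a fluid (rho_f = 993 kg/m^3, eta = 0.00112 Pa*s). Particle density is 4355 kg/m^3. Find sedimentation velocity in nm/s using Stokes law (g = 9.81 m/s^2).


Radius R = 276/2 nm = 1.38e-07 m
Density difference = 4355 - 993 = 3362 kg/m^3
v = 2 * R^2 * (rho_p - rho_f) * g / (9 * eta)
v = 2 * (1.38e-07)^2 * 3362 * 9.81 / (9 * 0.00112)
v = 1.24622e-07 m/s = 124.6219 nm/s

124.6219


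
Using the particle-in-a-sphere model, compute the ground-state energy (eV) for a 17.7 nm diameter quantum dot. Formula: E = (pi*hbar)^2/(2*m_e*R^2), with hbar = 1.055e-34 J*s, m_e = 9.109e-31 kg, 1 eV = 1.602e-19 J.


Radius R = 17.7/2 = 8.85 nm = 8.85e-09 m
E = (pi * 1.055e-34)^2 / (2 * 9.109e-31 * (8.85e-09)^2)
E(J) = 7.6987e-22
E = E(J) / 1.602e-19 = 0.0048 eV

0.0048


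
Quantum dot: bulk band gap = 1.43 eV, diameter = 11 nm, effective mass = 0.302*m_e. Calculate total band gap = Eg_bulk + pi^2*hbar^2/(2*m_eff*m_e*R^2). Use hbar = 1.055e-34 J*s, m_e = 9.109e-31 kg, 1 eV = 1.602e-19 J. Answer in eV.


Radius R = 11/2 nm = 5.5e-09 m
Confinement energy dE = pi^2 * hbar^2 / (2 * m_eff * m_e * R^2)
dE = pi^2 * (1.055e-34)^2 / (2 * 0.302 * 9.109e-31 * (5.5e-09)^2) J, divided by 1.602e-19 J/eV
dE = 0.0412 eV
Total band gap = E_g(bulk) + dE = 1.43 + 0.0412 = 1.4712 eV

1.4712


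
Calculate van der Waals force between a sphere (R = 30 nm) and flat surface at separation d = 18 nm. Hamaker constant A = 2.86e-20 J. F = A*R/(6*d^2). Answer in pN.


Convert to SI: R = 30 nm = 3e-08 m, d = 18 nm = 1.8e-08 m
F = A * R / (6 * d^2)
F = 2.86e-20 * 3e-08 / (6 * (1.8e-08)^2)
F = 4.41358e-13 N = 0.441 pN

0.441


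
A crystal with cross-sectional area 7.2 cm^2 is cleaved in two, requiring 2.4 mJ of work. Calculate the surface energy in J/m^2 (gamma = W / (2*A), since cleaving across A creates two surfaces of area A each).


Convert: A = 7.2 cm^2 = 0.00072 m^2, W = 2.4 mJ = 0.0024 J
Cleaving exposes two faces of area A, so total new surface = 2*A and gamma = W / (2*A)
gamma = 0.0024 / (2 * 0.00072)
gamma = 1.667 J/m^2

1.667


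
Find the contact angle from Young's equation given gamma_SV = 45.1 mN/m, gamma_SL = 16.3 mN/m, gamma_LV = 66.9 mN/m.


cos(theta) = (gamma_SV - gamma_SL) / gamma_LV
cos(theta) = (45.1 - 16.3) / 66.9
cos(theta) = 0.430493
theta = arccos(0.430493) = 64.5 degrees

64.5


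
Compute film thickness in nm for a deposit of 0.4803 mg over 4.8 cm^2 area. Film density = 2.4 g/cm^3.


Convert: m = 0.4803 mg = 4.8030e-07 kg, A = 4.8 cm^2 = 4.8000e-04 m^2, rho = 2.4 g/cm^3 = 2400 kg/m^3
t = m / (A * rho)
t = 4.8030e-07 / (4.8000e-04 * 2400)
t = 4.1693e-07 m = 416.9 nm

416.9


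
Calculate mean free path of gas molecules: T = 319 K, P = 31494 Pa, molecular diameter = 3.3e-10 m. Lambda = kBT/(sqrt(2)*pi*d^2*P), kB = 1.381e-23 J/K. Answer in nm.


Mean free path: lambda = kB*T / (sqrt(2) * pi * d^2 * P)
lambda = 1.381e-23 * 319 / (sqrt(2) * pi * (3.3e-10)^2 * 31494)
lambda = 2.8911e-07 m
lambda = 289.11 nm

289.11


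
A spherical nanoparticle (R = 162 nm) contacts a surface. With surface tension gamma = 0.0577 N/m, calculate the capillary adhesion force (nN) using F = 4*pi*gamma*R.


Convert radius: R = 162 nm = 1.62e-07 m
F = 4 * pi * gamma * R
F = 4 * pi * 0.0577 * 1.62e-07
F = 1.17463e-07 N = 117.4629 nN

117.4629


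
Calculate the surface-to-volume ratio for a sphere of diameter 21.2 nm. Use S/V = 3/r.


Radius r = 21.2/2 = 10.6 nm
S/V = 3 / r = 3 / 10.6
S/V = 0.283 nm^-1

0.283


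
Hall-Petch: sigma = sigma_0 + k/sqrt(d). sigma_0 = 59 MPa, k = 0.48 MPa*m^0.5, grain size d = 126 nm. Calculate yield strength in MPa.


d = 126 nm = 1.26e-07 m
sqrt(d) = 0.0003549648
Hall-Petch contribution = k / sqrt(d) = 0.48 / 0.0003549648 = 1352.2 MPa
sigma = sigma_0 + k/sqrt(d) = 59 + 1352.2 = 1411.2 MPa

1411.2


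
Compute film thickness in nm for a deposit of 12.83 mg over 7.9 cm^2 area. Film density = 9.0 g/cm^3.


Convert: m = 12.83 mg = 1.2830e-05 kg, A = 7.9 cm^2 = 7.9000e-04 m^2, rho = 9.0 g/cm^3 = 9000 kg/m^3
t = m / (A * rho)
t = 1.2830e-05 / (7.9000e-04 * 9000)
t = 1.8045e-06 m = 1804.5 nm

1804.5


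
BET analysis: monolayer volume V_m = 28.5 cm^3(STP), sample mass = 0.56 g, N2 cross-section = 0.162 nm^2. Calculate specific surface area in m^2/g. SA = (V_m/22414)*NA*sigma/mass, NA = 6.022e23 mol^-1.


Number of moles in monolayer = V_m / 22414 = 28.5 / 22414 = 0.00127153
Number of molecules = moles * NA = 0.00127153 * 6.022e23
SA = molecules * sigma / mass
SA = (28.5 / 22414) * 6.022e23 * 0.162e-18 / 0.56
SA = 221.5 m^2/g

221.5


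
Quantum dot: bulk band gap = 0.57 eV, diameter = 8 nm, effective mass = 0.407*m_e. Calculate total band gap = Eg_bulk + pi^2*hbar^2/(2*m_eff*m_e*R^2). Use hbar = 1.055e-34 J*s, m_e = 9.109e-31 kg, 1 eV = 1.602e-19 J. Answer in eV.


Radius R = 8/2 nm = 4e-09 m
Confinement energy dE = pi^2 * hbar^2 / (2 * m_eff * m_e * R^2)
dE = pi^2 * (1.055e-34)^2 / (2 * 0.407 * 9.109e-31 * (4e-09)^2) J, divided by 1.602e-19 J/eV
dE = 0.0578 eV
Total band gap = E_g(bulk) + dE = 0.57 + 0.0578 = 0.6278 eV

0.6278


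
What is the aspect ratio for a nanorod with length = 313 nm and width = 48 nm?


Aspect ratio AR = length / diameter
AR = 313 / 48
AR = 6.52

6.52


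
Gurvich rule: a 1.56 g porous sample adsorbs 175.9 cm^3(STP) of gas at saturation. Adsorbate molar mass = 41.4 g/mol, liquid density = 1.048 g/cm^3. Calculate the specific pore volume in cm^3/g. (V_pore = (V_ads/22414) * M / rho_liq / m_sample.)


Moles adsorbed n = V_ads / 22414 = 175.9 / 22414 = 7.847774e-03 mol
Liquid volume V_liq = n * M / rho_liq = 7.847774e-03 * 41.4 / 1.048 = 0.31002 cm^3
Specific pore volume V_pore = V_liq / m_sample = 0.31002 / 1.56
V_pore = 0.1987 cm^3/g

0.1987


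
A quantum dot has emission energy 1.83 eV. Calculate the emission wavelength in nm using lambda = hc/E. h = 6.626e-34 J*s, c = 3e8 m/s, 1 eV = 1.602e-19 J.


Convert energy: E = 1.83 eV = 1.83 * 1.602e-19 = 2.93166e-19 J
lambda = h*c / E = 6.626e-34 * 3e8 / 2.93166e-19
lambda = 6.78046e-07 m = 678.0 nm

678.0


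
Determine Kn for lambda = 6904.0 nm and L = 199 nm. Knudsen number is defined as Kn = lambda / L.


Knudsen number Kn = lambda / L
Kn = 6904.0 / 199
Kn = 34.6935

34.6935


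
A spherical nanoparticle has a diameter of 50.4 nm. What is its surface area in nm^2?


Radius r = 50.4/2 = 25.2 nm
Surface area SA = 4 * pi * r^2
SA = 4 * pi * (25.2)^2
SA = 7980.15 nm^2

7980.15


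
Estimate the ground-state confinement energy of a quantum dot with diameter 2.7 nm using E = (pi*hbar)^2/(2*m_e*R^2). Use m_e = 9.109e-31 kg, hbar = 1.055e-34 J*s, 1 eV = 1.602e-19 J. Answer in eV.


Radius R = 2.7/2 = 1.35 nm = 1.35e-09 m
E = (pi * 1.055e-34)^2 / (2 * 9.109e-31 * (1.35e-09)^2)
E(J) = 3.30854e-20
E = E(J) / 1.602e-19 = 0.2065 eV

0.2065


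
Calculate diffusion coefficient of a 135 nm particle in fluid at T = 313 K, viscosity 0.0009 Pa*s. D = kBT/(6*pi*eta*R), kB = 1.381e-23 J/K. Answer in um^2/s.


Radius R = 135/2 = 67.5 nm = 6.75e-08 m
D = kB*T / (6*pi*eta*R)
D = 1.381e-23 * 313 / (6 * pi * 0.0009 * 6.75e-08)
D = 3.77477e-12 m^2/s = 3.775 um^2/s

3.775


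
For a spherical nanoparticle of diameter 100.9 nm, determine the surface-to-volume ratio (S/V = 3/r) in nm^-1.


Radius r = 100.9/2 = 50.45 nm
S/V = 3 / r = 3 / 50.45
S/V = 0.0595 nm^-1

0.0595


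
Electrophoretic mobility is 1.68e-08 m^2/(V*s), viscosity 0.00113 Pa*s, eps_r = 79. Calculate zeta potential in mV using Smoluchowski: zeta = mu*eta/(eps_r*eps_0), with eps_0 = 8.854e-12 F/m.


Smoluchowski equation: zeta = mu * eta / (eps_r * eps_0)
zeta = 1.68e-08 * 0.00113 / (79 * 8.854e-12)
zeta = 0.027141 V = 27.14 mV

27.14


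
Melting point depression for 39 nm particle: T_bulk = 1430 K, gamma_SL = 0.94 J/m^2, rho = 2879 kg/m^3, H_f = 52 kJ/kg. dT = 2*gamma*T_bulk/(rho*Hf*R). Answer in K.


Radius R = 39/2 = 19.5 nm = 1.95e-08 m
Convert H_f = 52 kJ/kg = 52000 J/kg
dT = 2 * gamma_SL * T_bulk / (rho * H_f * R)
dT = 2 * 0.94 * 1430 / (2879 * 52000 * 1.95e-08)
dT = 920.9 K

920.9


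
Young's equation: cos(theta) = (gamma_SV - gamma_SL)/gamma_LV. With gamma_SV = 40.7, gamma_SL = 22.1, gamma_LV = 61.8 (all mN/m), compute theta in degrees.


cos(theta) = (gamma_SV - gamma_SL) / gamma_LV
cos(theta) = (40.7 - 22.1) / 61.8
cos(theta) = 0.300971
theta = arccos(0.300971) = 72.48 degrees

72.48


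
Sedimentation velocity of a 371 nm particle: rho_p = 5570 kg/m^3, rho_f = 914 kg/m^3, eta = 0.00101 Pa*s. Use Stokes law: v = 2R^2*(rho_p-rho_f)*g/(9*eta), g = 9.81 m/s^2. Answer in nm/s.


Radius R = 371/2 nm = 1.855e-07 m
Density difference = 5570 - 914 = 4656 kg/m^3
v = 2 * R^2 * (rho_p - rho_f) * g / (9 * eta)
v = 2 * (1.855e-07)^2 * 4656 * 9.81 / (9 * 0.00101)
v = 3.45809e-07 m/s = 345.8087 nm/s

345.8087


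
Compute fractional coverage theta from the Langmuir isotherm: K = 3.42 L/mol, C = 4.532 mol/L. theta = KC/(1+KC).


Langmuir isotherm: theta = K*C / (1 + K*C)
K*C = 3.42 * 4.532 = 15.49944
theta = 15.49944 / (1 + 15.49944) = 15.49944 / 16.49944
theta = 0.9394

0.9394


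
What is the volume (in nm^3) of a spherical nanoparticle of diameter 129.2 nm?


Radius r = 129.2/2 = 64.6 nm
Volume V = (4/3) * pi * r^3
V = (4/3) * pi * (64.6)^3
V = 1129239.77 nm^3

1129239.77


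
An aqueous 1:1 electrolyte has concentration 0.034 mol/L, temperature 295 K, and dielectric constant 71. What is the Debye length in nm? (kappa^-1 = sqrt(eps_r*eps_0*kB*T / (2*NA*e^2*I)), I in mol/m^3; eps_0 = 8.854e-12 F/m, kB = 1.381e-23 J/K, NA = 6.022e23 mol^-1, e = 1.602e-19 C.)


Ionic strength I = 0.034 * 1^2 * 1000 = 34 mol/m^3
kappa^-1 = sqrt(71 * 8.854e-12 * 1.381e-23 * 295 / (2 * 6.022e23 * (1.602e-19)^2 * 34))
kappa^-1 = 1.561 nm

1.561


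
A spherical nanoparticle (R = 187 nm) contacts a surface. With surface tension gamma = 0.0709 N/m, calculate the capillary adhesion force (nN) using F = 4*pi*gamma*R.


Convert radius: R = 187 nm = 1.87e-07 m
F = 4 * pi * gamma * R
F = 4 * pi * 0.0709 * 1.87e-07
F = 1.66609e-07 N = 166.6087 nN

166.6087


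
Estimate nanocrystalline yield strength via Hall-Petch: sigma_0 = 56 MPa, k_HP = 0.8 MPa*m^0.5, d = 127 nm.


d = 127 nm = 1.27e-07 m
sqrt(d) = 0.0003563706
Hall-Petch contribution = k / sqrt(d) = 0.8 / 0.0003563706 = 2244.9 MPa
sigma = sigma_0 + k/sqrt(d) = 56 + 2244.9 = 2300.9 MPa

2300.9


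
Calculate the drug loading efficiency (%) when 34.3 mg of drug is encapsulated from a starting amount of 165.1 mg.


Drug loading efficiency = (drug loaded / drug initial) * 100
DLE = 34.3 / 165.1 * 100
DLE = 0.2078 * 100
DLE = 20.78%

20.78


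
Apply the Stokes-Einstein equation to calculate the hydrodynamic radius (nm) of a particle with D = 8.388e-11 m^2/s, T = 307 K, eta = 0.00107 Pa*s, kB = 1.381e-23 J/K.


Stokes-Einstein: R = kB*T / (6*pi*eta*D)
R = 1.381e-23 * 307 / (6 * pi * 0.00107 * 8.388e-11)
R = 2.50604e-09 m = 2.51 nm

2.51


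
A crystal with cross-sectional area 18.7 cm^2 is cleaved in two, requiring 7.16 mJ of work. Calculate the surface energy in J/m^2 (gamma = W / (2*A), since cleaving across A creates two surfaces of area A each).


Convert: A = 18.7 cm^2 = 0.00187 m^2, W = 7.16 mJ = 0.00716 J
Cleaving exposes two faces of area A, so total new surface = 2*A and gamma = W / (2*A)
gamma = 0.00716 / (2 * 0.00187)
gamma = 1.914 J/m^2

1.914


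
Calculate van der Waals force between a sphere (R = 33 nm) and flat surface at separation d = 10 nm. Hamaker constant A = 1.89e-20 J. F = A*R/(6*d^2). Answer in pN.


Convert to SI: R = 33 nm = 3.3e-08 m, d = 10 nm = 1e-08 m
F = A * R / (6 * d^2)
F = 1.89e-20 * 3.3e-08 / (6 * (1e-08)^2)
F = 1.0395e-12 N = 1.039 pN

1.039


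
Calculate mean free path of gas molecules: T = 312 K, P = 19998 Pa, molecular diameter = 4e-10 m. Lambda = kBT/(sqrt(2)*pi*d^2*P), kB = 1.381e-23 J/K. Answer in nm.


Mean free path: lambda = kB*T / (sqrt(2) * pi * d^2 * P)
lambda = 1.381e-23 * 312 / (sqrt(2) * pi * (4e-10)^2 * 19998)
lambda = 3.03094e-07 m
lambda = 303.09 nm

303.09


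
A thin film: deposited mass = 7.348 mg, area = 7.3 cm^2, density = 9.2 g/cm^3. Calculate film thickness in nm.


Convert: m = 7.348 mg = 7.3480e-06 kg, A = 7.3 cm^2 = 7.3000e-04 m^2, rho = 9.2 g/cm^3 = 9200 kg/m^3
t = m / (A * rho)
t = 7.3480e-06 / (7.3000e-04 * 9200)
t = 1.0941e-06 m = 1094.1 nm

1094.1


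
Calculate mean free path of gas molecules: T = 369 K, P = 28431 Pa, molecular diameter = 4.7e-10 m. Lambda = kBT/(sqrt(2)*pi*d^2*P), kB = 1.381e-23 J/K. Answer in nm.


Mean free path: lambda = kB*T / (sqrt(2) * pi * d^2 * P)
lambda = 1.381e-23 * 369 / (sqrt(2) * pi * (4.7e-10)^2 * 28431)
lambda = 1.82628e-07 m
lambda = 182.63 nm

182.63


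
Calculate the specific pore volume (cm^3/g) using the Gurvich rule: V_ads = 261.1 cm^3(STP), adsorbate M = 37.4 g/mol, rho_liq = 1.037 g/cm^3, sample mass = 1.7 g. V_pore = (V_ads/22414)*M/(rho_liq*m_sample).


Moles adsorbed n = V_ads / 22414 = 261.1 / 22414 = 1.164897e-02 mol
Liquid volume V_liq = n * M / rho_liq = 1.164897e-02 * 37.4 / 1.037 = 0.42013 cm^3
Specific pore volume V_pore = V_liq / m_sample = 0.42013 / 1.7
V_pore = 0.2471 cm^3/g

0.2471


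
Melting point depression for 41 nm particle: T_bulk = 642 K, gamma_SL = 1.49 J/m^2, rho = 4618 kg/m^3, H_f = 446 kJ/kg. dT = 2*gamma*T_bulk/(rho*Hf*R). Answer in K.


Radius R = 41/2 = 20.5 nm = 2.05e-08 m
Convert H_f = 446 kJ/kg = 446000 J/kg
dT = 2 * gamma_SL * T_bulk / (rho * H_f * R)
dT = 2 * 1.49 * 642 / (4618 * 446000 * 2.05e-08)
dT = 45.3 K

45.3


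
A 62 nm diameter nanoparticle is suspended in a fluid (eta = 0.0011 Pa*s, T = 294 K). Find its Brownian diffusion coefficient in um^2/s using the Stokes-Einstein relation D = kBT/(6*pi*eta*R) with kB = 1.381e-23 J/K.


Radius R = 62/2 = 31 nm = 3.1e-08 m
D = kB*T / (6*pi*eta*R)
D = 1.381e-23 * 294 / (6 * pi * 0.0011 * 3.1e-08)
D = 6.31663e-12 m^2/s = 6.317 um^2/s

6.317


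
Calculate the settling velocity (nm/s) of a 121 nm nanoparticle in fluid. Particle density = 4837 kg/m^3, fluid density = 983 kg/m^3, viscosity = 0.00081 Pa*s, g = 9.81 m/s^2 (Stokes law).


Radius R = 121/2 nm = 6.05e-08 m
Density difference = 4837 - 983 = 3854 kg/m^3
v = 2 * R^2 * (rho_p - rho_f) * g / (9 * eta)
v = 2 * (6.05e-08)^2 * 3854 * 9.81 / (9 * 0.00081)
v = 3.79659e-08 m/s = 37.9659 nm/s

37.9659


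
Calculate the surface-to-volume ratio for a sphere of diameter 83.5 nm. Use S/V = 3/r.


Radius r = 83.5/2 = 41.75 nm
S/V = 3 / r = 3 / 41.75
S/V = 0.0719 nm^-1

0.0719


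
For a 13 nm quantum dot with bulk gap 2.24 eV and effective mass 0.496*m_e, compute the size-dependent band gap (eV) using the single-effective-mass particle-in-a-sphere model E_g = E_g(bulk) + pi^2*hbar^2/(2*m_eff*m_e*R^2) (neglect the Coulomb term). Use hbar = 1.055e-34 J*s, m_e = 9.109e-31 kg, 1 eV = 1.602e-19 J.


Radius R = 13/2 nm = 6.5e-09 m
Confinement energy dE = pi^2 * hbar^2 / (2 * m_eff * m_e * R^2)
dE = pi^2 * (1.055e-34)^2 / (2 * 0.496 * 9.109e-31 * (6.5e-09)^2) J, divided by 1.602e-19 J/eV
dE = 0.018 eV
Total band gap = E_g(bulk) + dE = 2.24 + 0.018 = 2.258 eV

2.258


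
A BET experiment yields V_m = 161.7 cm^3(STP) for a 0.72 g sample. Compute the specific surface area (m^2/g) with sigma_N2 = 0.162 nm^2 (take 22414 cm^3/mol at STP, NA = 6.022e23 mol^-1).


Number of moles in monolayer = V_m / 22414 = 161.7 / 22414 = 0.00721424
Number of molecules = moles * NA = 0.00721424 * 6.022e23
SA = molecules * sigma / mass
SA = (161.7 / 22414) * 6.022e23 * 0.162e-18 / 0.72
SA = 977.5 m^2/g

977.5


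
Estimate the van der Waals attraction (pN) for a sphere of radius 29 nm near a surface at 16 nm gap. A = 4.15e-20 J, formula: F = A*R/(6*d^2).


Convert to SI: R = 29 nm = 2.9e-08 m, d = 16 nm = 1.6e-08 m
F = A * R / (6 * d^2)
F = 4.15e-20 * 2.9e-08 / (6 * (1.6e-08)^2)
F = 7.83529e-13 N = 0.784 pN

0.784


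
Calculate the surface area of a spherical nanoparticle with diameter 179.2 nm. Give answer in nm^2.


Radius r = 179.2/2 = 89.6 nm
Surface area SA = 4 * pi * r^2
SA = 4 * pi * (89.6)^2
SA = 100884.83 nm^2

100884.83


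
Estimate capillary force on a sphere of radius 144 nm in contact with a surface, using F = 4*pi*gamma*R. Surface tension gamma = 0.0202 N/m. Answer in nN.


Convert radius: R = 144 nm = 1.44e-07 m
F = 4 * pi * gamma * R
F = 4 * pi * 0.0202 * 1.44e-07
F = 3.65531e-08 N = 36.5531 nN

36.5531


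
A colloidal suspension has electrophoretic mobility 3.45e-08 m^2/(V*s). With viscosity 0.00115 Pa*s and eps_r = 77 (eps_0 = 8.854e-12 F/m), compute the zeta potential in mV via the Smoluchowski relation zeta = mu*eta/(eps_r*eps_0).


Smoluchowski equation: zeta = mu * eta / (eps_r * eps_0)
zeta = 3.45e-08 * 0.00115 / (77 * 8.854e-12)
zeta = 0.058195 V = 58.2 mV

58.2


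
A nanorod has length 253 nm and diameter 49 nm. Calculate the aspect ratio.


Aspect ratio AR = length / diameter
AR = 253 / 49
AR = 5.16

5.16


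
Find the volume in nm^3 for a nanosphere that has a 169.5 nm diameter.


Radius r = 169.5/2 = 84.75 nm
Volume V = (4/3) * pi * r^3
V = (4/3) * pi * (84.75)^3
V = 2549809.47 nm^3

2549809.47


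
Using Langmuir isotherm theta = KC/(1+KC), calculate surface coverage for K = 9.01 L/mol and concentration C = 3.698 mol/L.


Langmuir isotherm: theta = K*C / (1 + K*C)
K*C = 9.01 * 3.698 = 33.31898
theta = 33.31898 / (1 + 33.31898) = 33.31898 / 34.31898
theta = 0.9709

0.9709


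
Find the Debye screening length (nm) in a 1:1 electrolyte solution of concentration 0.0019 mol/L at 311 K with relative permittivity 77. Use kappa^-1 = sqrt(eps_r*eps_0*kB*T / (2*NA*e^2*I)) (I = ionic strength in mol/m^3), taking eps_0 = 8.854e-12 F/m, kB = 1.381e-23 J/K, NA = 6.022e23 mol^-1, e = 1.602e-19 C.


Ionic strength I = 0.0019 * 1^2 * 1000 = 1.9 mol/m^3
kappa^-1 = sqrt(77 * 8.854e-12 * 1.381e-23 * 311 / (2 * 6.022e23 * (1.602e-19)^2 * 1.9))
kappa^-1 = 7.061 nm

7.061


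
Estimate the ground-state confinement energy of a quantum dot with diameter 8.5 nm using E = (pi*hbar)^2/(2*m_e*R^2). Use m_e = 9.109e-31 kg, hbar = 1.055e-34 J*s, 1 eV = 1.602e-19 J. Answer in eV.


Radius R = 8.5/2 = 4.25 nm = 4.25e-09 m
E = (pi * 1.055e-34)^2 / (2 * 9.109e-31 * (4.25e-09)^2)
E(J) = 3.33831e-21
E = E(J) / 1.602e-19 = 0.0208 eV

0.0208


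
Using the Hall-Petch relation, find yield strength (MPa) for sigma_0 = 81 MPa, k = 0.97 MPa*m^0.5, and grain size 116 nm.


d = 116 nm = 1.16e-07 m
sqrt(d) = 0.0003405877
Hall-Petch contribution = k / sqrt(d) = 0.97 / 0.0003405877 = 2848.0 MPa
sigma = sigma_0 + k/sqrt(d) = 81 + 2848.0 = 2929.0 MPa

2929.0


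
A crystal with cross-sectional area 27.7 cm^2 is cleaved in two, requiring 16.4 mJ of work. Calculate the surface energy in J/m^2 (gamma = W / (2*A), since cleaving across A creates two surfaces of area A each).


Convert: A = 27.7 cm^2 = 0.00277 m^2, W = 16.4 mJ = 0.0164 J
Cleaving exposes two faces of area A, so total new surface = 2*A and gamma = W / (2*A)
gamma = 0.0164 / (2 * 0.00277)
gamma = 2.96 J/m^2

2.96


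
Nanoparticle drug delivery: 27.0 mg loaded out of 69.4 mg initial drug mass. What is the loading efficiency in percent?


Drug loading efficiency = (drug loaded / drug initial) * 100
DLE = 27.0 / 69.4 * 100
DLE = 0.389 * 100
DLE = 38.9%

38.9


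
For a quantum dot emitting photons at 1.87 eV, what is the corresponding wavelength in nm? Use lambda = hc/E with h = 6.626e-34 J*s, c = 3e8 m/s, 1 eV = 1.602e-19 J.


Convert energy: E = 1.87 eV = 1.87 * 1.602e-19 = 2.99574e-19 J
lambda = h*c / E = 6.626e-34 * 3e8 / 2.99574e-19
lambda = 6.63542e-07 m = 663.5 nm

663.5


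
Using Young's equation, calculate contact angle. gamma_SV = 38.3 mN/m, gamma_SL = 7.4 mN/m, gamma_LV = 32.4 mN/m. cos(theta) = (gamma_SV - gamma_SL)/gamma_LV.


cos(theta) = (gamma_SV - gamma_SL) / gamma_LV
cos(theta) = (38.3 - 7.4) / 32.4
cos(theta) = 0.953704
theta = arccos(0.953704) = 17.5 degrees

17.5


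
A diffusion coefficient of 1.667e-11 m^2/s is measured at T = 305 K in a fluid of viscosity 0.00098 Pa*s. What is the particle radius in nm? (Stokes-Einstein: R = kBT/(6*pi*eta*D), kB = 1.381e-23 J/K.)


Stokes-Einstein: R = kB*T / (6*pi*eta*D)
R = 1.381e-23 * 305 / (6 * pi * 0.00098 * 1.667e-11)
R = 1.36783e-08 m = 13.68 nm

13.68


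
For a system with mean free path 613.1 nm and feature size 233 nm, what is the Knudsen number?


Knudsen number Kn = lambda / L
Kn = 613.1 / 233
Kn = 2.6313

2.6313


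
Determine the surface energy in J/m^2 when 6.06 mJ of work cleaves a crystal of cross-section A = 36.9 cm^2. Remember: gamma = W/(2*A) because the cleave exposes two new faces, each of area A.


Convert: A = 36.9 cm^2 = 0.00369 m^2, W = 6.06 mJ = 0.00606 J
Cleaving exposes two faces of area A, so total new surface = 2*A and gamma = W / (2*A)
gamma = 0.00606 / (2 * 0.00369)
gamma = 0.821 J/m^2

0.821


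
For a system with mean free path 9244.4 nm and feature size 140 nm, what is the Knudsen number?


Knudsen number Kn = lambda / L
Kn = 9244.4 / 140
Kn = 66.0314

66.0314


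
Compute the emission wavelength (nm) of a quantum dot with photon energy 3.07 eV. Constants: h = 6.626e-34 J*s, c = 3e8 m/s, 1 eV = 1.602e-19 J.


Convert energy: E = 3.07 eV = 3.07 * 1.602e-19 = 4.91814e-19 J
lambda = h*c / E = 6.626e-34 * 3e8 / 4.91814e-19
lambda = 4.04177e-07 m = 404.2 nm

404.2


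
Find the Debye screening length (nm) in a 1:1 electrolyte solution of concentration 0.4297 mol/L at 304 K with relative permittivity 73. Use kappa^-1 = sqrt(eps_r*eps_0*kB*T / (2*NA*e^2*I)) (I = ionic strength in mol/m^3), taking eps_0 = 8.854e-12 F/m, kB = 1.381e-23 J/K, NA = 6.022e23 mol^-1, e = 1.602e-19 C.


Ionic strength I = 0.4297 * 1^2 * 1000 = 429.7 mol/m^3
kappa^-1 = sqrt(73 * 8.854e-12 * 1.381e-23 * 304 / (2 * 6.022e23 * (1.602e-19)^2 * 429.7))
kappa^-1 = 0.452 nm

0.452


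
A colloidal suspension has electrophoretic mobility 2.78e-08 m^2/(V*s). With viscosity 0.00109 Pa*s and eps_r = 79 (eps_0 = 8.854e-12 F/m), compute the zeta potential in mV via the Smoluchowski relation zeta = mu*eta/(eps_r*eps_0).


Smoluchowski equation: zeta = mu * eta / (eps_r * eps_0)
zeta = 2.78e-08 * 0.00109 / (79 * 8.854e-12)
zeta = 0.043322 V = 43.32 mV

43.32


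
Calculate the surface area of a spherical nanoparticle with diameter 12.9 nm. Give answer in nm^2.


Radius r = 12.9/2 = 6.45 nm
Surface area SA = 4 * pi * r^2
SA = 4 * pi * (6.45)^2
SA = 522.79 nm^2

522.79


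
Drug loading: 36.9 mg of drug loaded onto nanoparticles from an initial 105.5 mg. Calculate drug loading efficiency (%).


Drug loading efficiency = (drug loaded / drug initial) * 100
DLE = 36.9 / 105.5 * 100
DLE = 0.3498 * 100
DLE = 34.98%

34.98


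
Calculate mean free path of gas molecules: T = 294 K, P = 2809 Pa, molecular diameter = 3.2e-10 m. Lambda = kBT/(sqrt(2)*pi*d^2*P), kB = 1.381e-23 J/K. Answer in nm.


Mean free path: lambda = kB*T / (sqrt(2) * pi * d^2 * P)
lambda = 1.381e-23 * 294 / (sqrt(2) * pi * (3.2e-10)^2 * 2809)
lambda = 3.17705e-06 m
lambda = 3177.05 nm

3177.05


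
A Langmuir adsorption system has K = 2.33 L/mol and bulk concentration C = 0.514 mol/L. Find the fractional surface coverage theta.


Langmuir isotherm: theta = K*C / (1 + K*C)
K*C = 2.33 * 0.514 = 1.19762
theta = 1.19762 / (1 + 1.19762) = 1.19762 / 2.19762
theta = 0.545

0.545


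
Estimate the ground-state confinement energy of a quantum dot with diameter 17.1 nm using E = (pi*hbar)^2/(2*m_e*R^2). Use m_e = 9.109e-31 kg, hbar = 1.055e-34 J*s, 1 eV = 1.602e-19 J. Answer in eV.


Radius R = 17.1/2 = 8.55 nm = 8.55e-09 m
E = (pi * 1.055e-34)^2 / (2 * 9.109e-31 * (8.55e-09)^2)
E(J) = 8.24844e-22
E = E(J) / 1.602e-19 = 0.0051 eV

0.0051


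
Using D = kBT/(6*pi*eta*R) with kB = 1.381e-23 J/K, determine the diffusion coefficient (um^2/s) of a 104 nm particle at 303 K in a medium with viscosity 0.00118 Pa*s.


Radius R = 104/2 = 52 nm = 5.2e-08 m
D = kB*T / (6*pi*eta*R)
D = 1.381e-23 * 303 / (6 * pi * 0.00118 * 5.2e-08)
D = 3.61784e-12 m^2/s = 3.618 um^2/s

3.618


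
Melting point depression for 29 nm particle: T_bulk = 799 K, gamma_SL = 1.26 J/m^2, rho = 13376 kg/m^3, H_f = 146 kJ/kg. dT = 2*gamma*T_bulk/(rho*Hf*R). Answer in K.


Radius R = 29/2 = 14.5 nm = 1.45e-08 m
Convert H_f = 146 kJ/kg = 146000 J/kg
dT = 2 * gamma_SL * T_bulk / (rho * H_f * R)
dT = 2 * 1.26 * 799 / (13376 * 146000 * 1.45e-08)
dT = 71.1 K

71.1


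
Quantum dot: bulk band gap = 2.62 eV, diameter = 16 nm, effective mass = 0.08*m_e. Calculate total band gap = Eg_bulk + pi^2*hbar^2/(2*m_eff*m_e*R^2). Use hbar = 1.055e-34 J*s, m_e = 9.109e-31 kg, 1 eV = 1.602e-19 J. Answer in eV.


Radius R = 16/2 nm = 8e-09 m
Confinement energy dE = pi^2 * hbar^2 / (2 * m_eff * m_e * R^2)
dE = pi^2 * (1.055e-34)^2 / (2 * 0.08 * 9.109e-31 * (8e-09)^2) J, divided by 1.602e-19 J/eV
dE = 0.0735 eV
Total band gap = E_g(bulk) + dE = 2.62 + 0.0735 = 2.6935 eV

2.6935


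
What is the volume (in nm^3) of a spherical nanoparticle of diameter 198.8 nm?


Radius r = 198.8/2 = 99.4 nm
Volume V = (4/3) * pi * r^3
V = (4/3) * pi * (99.4)^3
V = 4113843.47 nm^3

4113843.47


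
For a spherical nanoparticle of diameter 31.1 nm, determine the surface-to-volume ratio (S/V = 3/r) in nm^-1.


Radius r = 31.1/2 = 15.55 nm
S/V = 3 / r = 3 / 15.55
S/V = 0.1929 nm^-1

0.1929


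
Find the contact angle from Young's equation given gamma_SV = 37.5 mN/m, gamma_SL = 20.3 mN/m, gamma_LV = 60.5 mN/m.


cos(theta) = (gamma_SV - gamma_SL) / gamma_LV
cos(theta) = (37.5 - 20.3) / 60.5
cos(theta) = 0.284298
theta = arccos(0.284298) = 73.48 degrees

73.48


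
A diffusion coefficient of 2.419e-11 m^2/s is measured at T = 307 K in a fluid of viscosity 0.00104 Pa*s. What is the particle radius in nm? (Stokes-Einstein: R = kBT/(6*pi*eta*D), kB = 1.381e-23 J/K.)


Stokes-Einstein: R = kB*T / (6*pi*eta*D)
R = 1.381e-23 * 307 / (6 * pi * 0.00104 * 2.419e-11)
R = 8.9405e-09 m = 8.94 nm

8.94


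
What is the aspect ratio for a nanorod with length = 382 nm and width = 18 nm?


Aspect ratio AR = length / diameter
AR = 382 / 18
AR = 21.22

21.22


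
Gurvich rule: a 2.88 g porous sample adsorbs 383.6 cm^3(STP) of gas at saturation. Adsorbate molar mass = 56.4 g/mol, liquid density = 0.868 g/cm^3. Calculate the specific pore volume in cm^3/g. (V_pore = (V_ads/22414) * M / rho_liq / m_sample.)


Moles adsorbed n = V_ads / 22414 = 383.6 / 22414 = 1.711430e-02 mol
Liquid volume V_liq = n * M / rho_liq = 1.711430e-02 * 56.4 / 0.868 = 1.11204 cm^3
Specific pore volume V_pore = V_liq / m_sample = 1.11204 / 2.88
V_pore = 0.3861 cm^3/g

0.3861


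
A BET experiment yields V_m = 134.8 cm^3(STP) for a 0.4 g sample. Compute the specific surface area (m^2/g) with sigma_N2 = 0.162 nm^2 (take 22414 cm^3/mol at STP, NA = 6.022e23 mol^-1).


Number of moles in monolayer = V_m / 22414 = 134.8 / 22414 = 0.0060141
Number of molecules = moles * NA = 0.0060141 * 6.022e23
SA = molecules * sigma / mass
SA = (134.8 / 22414) * 6.022e23 * 0.162e-18 / 0.4
SA = 1466.8 m^2/g

1466.8


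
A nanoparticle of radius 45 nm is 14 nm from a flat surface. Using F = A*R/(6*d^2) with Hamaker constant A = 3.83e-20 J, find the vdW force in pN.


Convert to SI: R = 45 nm = 4.5e-08 m, d = 14 nm = 1.4e-08 m
F = A * R / (6 * d^2)
F = 3.83e-20 * 4.5e-08 / (6 * (1.4e-08)^2)
F = 1.46556e-12 N = 1.466 pN

1.466


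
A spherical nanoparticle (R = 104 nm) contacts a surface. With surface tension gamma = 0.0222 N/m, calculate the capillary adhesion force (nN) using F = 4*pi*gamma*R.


Convert radius: R = 104 nm = 1.04e-07 m
F = 4 * pi * gamma * R
F = 4 * pi * 0.0222 * 1.04e-07
F = 2.90132e-08 N = 29.0132 nN

29.0132


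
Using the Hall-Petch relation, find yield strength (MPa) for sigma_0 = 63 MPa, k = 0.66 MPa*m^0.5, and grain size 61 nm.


d = 61 nm = 6.1e-08 m
sqrt(d) = 0.0002469818
Hall-Petch contribution = k / sqrt(d) = 0.66 / 0.0002469818 = 2672.3 MPa
sigma = sigma_0 + k/sqrt(d) = 63 + 2672.3 = 2735.3 MPa

2735.3


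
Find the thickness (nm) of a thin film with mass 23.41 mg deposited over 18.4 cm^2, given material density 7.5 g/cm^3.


Convert: m = 23.41 mg = 2.3410e-05 kg, A = 18.4 cm^2 = 1.8400e-03 m^2, rho = 7.5 g/cm^3 = 7500 kg/m^3
t = m / (A * rho)
t = 2.3410e-05 / (1.8400e-03 * 7500)
t = 1.6964e-06 m = 1696.4 nm

1696.4


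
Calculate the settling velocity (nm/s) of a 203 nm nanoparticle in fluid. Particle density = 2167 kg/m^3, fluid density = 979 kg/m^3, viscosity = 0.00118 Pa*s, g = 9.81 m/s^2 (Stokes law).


Radius R = 203/2 nm = 1.015e-07 m
Density difference = 2167 - 979 = 1188 kg/m^3
v = 2 * R^2 * (rho_p - rho_f) * g / (9 * eta)
v = 2 * (1.015e-07)^2 * 1188 * 9.81 / (9 * 0.00118)
v = 2.26112e-08 m/s = 22.6112 nm/s

22.6112


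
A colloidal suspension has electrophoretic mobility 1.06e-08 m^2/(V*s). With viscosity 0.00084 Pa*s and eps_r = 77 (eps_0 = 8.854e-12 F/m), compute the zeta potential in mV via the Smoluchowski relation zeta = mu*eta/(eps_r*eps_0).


Smoluchowski equation: zeta = mu * eta / (eps_r * eps_0)
zeta = 1.06e-08 * 0.00084 / (77 * 8.854e-12)
zeta = 0.01306 V = 13.06 mV

13.06


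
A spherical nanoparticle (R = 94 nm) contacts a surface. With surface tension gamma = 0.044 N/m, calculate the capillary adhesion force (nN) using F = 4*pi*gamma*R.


Convert radius: R = 94 nm = 9.4e-08 m
F = 4 * pi * gamma * R
F = 4 * pi * 0.044 * 9.4e-08
F = 5.19745e-08 N = 51.9745 nN

51.9745


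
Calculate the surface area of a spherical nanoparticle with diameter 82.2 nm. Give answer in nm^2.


Radius r = 82.2/2 = 41.1 nm
Surface area SA = 4 * pi * r^2
SA = 4 * pi * (41.1)^2
SA = 21227.24 nm^2

21227.24


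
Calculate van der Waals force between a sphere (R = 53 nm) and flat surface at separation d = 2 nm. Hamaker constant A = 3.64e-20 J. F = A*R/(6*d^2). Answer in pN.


Convert to SI: R = 53 nm = 5.3e-08 m, d = 2 nm = 2e-09 m
F = A * R / (6 * d^2)
F = 3.64e-20 * 5.3e-08 / (6 * (2e-09)^2)
F = 8.03833e-11 N = 80.383 pN

80.383


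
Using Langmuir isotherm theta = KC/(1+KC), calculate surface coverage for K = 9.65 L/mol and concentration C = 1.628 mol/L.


Langmuir isotherm: theta = K*C / (1 + K*C)
K*C = 9.65 * 1.628 = 15.7102
theta = 15.7102 / (1 + 15.7102) = 15.7102 / 16.7102
theta = 0.9402

0.9402


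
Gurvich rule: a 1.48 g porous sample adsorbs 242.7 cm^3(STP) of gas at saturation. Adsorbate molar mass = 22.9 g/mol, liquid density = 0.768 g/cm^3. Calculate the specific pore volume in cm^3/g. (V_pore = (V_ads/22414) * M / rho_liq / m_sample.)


Moles adsorbed n = V_ads / 22414 = 242.7 / 22414 = 1.082805e-02 mol
Liquid volume V_liq = n * M / rho_liq = 1.082805e-02 * 22.9 / 0.768 = 0.32287 cm^3
Specific pore volume V_pore = V_liq / m_sample = 0.32287 / 1.48
V_pore = 0.2182 cm^3/g

0.2182


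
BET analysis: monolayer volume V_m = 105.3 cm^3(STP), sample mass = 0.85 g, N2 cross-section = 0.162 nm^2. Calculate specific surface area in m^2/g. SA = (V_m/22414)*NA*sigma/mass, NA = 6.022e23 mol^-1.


Number of moles in monolayer = V_m / 22414 = 105.3 / 22414 = 0.00469796
Number of molecules = moles * NA = 0.00469796 * 6.022e23
SA = molecules * sigma / mass
SA = (105.3 / 22414) * 6.022e23 * 0.162e-18 / 0.85
SA = 539.2 m^2/g

539.2


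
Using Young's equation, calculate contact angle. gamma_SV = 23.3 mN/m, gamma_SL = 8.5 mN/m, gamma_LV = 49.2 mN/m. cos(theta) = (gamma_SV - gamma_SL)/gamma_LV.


cos(theta) = (gamma_SV - gamma_SL) / gamma_LV
cos(theta) = (23.3 - 8.5) / 49.2
cos(theta) = 0.300813
theta = arccos(0.300813) = 72.49 degrees

72.49


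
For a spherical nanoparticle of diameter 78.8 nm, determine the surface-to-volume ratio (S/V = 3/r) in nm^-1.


Radius r = 78.8/2 = 39.4 nm
S/V = 3 / r = 3 / 39.4
S/V = 0.0761 nm^-1

0.0761


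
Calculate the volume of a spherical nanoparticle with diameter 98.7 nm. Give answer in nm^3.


Radius r = 98.7/2 = 49.35 nm
Volume V = (4/3) * pi * r^3
V = (4/3) * pi * (49.35)^3
V = 503442.74 nm^3

503442.74


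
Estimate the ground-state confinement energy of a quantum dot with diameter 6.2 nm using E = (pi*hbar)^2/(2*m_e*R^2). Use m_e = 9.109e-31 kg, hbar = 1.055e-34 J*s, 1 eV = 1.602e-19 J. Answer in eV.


Radius R = 6.2/2 = 3.1 nm = 3.1e-09 m
E = (pi * 1.055e-34)^2 / (2 * 9.109e-31 * (3.1e-09)^2)
E(J) = 6.27452e-21
E = E(J) / 1.602e-19 = 0.0392 eV

0.0392


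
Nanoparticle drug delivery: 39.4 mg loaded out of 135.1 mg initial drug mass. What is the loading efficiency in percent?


Drug loading efficiency = (drug loaded / drug initial) * 100
DLE = 39.4 / 135.1 * 100
DLE = 0.2916 * 100
DLE = 29.16%

29.16


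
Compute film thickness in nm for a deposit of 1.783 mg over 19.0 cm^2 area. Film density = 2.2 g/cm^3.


Convert: m = 1.783 mg = 1.7830e-06 kg, A = 19.0 cm^2 = 1.9000e-03 m^2, rho = 2.2 g/cm^3 = 2200 kg/m^3
t = m / (A * rho)
t = 1.7830e-06 / (1.9000e-03 * 2200)
t = 4.2656e-07 m = 426.6 nm

426.6


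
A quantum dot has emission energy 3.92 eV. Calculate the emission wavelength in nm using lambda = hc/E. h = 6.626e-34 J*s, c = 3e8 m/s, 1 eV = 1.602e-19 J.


Convert energy: E = 3.92 eV = 3.92 * 1.602e-19 = 6.27984e-19 J
lambda = h*c / E = 6.626e-34 * 3e8 / 6.27984e-19
lambda = 3.16537e-07 m = 316.5 nm

316.5


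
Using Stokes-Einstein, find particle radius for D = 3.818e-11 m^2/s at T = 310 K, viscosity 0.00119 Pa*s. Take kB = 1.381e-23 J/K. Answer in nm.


Stokes-Einstein: R = kB*T / (6*pi*eta*D)
R = 1.381e-23 * 310 / (6 * pi * 0.00119 * 3.818e-11)
R = 4.99886e-09 m = 5.0 nm

5.0


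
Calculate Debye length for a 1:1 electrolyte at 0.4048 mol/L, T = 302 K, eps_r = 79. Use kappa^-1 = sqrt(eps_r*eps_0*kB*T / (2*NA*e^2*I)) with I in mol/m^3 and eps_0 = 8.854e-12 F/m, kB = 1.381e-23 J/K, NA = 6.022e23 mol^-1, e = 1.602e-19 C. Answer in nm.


Ionic strength I = 0.4048 * 1^2 * 1000 = 404.8 mol/m^3
kappa^-1 = sqrt(79 * 8.854e-12 * 1.381e-23 * 302 / (2 * 6.022e23 * (1.602e-19)^2 * 404.8))
kappa^-1 = 0.483 nm

0.483


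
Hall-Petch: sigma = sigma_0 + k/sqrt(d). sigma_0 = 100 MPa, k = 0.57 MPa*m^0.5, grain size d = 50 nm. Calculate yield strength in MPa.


d = 50 nm = 5e-08 m
sqrt(d) = 0.0002236068
Hall-Petch contribution = k / sqrt(d) = 0.57 / 0.0002236068 = 2549.1 MPa
sigma = sigma_0 + k/sqrt(d) = 100 + 2549.1 = 2649.1 MPa

2649.1


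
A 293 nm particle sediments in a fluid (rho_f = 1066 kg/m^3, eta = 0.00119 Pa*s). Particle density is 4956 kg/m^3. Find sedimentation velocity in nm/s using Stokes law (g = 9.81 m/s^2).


Radius R = 293/2 nm = 1.465e-07 m
Density difference = 4956 - 1066 = 3890 kg/m^3
v = 2 * R^2 * (rho_p - rho_f) * g / (9 * eta)
v = 2 * (1.465e-07)^2 * 3890 * 9.81 / (9 * 0.00119)
v = 1.52945e-07 m/s = 152.9447 nm/s

152.9447


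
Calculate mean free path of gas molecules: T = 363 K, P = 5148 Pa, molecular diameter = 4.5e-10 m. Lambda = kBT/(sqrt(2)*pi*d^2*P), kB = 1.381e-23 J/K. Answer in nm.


Mean free path: lambda = kB*T / (sqrt(2) * pi * d^2 * P)
lambda = 1.381e-23 * 363 / (sqrt(2) * pi * (4.5e-10)^2 * 5148)
lambda = 1.08236e-06 m
lambda = 1082.36 nm

1082.36


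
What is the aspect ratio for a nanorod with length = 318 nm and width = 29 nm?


Aspect ratio AR = length / diameter
AR = 318 / 29
AR = 10.97

10.97


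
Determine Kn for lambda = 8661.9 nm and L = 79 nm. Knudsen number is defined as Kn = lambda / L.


Knudsen number Kn = lambda / L
Kn = 8661.9 / 79
Kn = 109.6443

109.6443


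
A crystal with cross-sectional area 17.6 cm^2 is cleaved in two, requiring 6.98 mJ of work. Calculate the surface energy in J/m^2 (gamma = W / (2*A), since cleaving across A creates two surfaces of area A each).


Convert: A = 17.6 cm^2 = 0.00176 m^2, W = 6.98 mJ = 0.00698 J
Cleaving exposes two faces of area A, so total new surface = 2*A and gamma = W / (2*A)
gamma = 0.00698 / (2 * 0.00176)
gamma = 1.983 J/m^2

1.983


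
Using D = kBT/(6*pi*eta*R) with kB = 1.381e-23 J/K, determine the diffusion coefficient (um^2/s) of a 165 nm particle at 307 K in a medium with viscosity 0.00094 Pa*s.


Radius R = 165/2 = 82.5 nm = 8.25e-08 m
D = kB*T / (6*pi*eta*R)
D = 1.381e-23 * 307 / (6 * pi * 0.00094 * 8.25e-08)
D = 2.90034e-12 m^2/s = 2.9 um^2/s

2.9


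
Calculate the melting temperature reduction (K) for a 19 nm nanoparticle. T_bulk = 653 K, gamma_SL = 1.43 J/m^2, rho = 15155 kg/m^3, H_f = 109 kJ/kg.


Radius R = 19/2 = 9.5 nm = 9.5e-09 m
Convert H_f = 109 kJ/kg = 109000 J/kg
dT = 2 * gamma_SL * T_bulk / (rho * H_f * R)
dT = 2 * 1.43 * 653 / (15155 * 109000 * 9.5e-09)
dT = 119.0 K

119.0


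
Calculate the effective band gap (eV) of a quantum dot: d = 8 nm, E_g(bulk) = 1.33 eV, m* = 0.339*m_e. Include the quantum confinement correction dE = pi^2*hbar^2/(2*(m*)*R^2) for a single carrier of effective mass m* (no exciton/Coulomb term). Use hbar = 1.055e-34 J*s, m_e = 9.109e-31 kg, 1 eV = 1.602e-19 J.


Radius R = 8/2 nm = 4e-09 m
Confinement energy dE = pi^2 * hbar^2 / (2 * m_eff * m_e * R^2)
dE = pi^2 * (1.055e-34)^2 / (2 * 0.339 * 9.109e-31 * (4e-09)^2) J, divided by 1.602e-19 J/eV
dE = 0.0694 eV
Total band gap = E_g(bulk) + dE = 1.33 + 0.0694 = 1.3994 eV

1.3994


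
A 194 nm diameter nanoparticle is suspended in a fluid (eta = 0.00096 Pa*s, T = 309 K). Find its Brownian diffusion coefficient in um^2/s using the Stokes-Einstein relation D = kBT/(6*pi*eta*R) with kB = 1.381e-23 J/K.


Radius R = 194/2 = 97 nm = 9.7e-08 m
D = kB*T / (6*pi*eta*R)
D = 1.381e-23 * 309 / (6 * pi * 0.00096 * 9.7e-08)
D = 2.43113e-12 m^2/s = 2.431 um^2/s

2.431


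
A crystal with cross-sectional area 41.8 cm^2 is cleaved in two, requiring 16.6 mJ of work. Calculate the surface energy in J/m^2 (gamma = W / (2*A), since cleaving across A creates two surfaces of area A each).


Convert: A = 41.8 cm^2 = 0.00418 m^2, W = 16.6 mJ = 0.0166 J
Cleaving exposes two faces of area A, so total new surface = 2*A and gamma = W / (2*A)
gamma = 0.0166 / (2 * 0.00418)
gamma = 1.986 J/m^2

1.986


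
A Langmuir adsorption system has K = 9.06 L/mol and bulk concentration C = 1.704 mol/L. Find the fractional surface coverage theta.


Langmuir isotherm: theta = K*C / (1 + K*C)
K*C = 9.06 * 1.704 = 15.43824
theta = 15.43824 / (1 + 15.43824) = 15.43824 / 16.43824
theta = 0.9392

0.9392


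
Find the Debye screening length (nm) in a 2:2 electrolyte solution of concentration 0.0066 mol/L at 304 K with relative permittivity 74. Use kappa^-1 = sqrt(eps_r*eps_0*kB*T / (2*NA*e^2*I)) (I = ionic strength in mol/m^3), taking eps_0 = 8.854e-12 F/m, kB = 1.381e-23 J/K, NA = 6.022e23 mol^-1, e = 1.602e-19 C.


Ionic strength I = 0.0066 * 2^2 * 1000 = 26.4 mol/m^3
kappa^-1 = sqrt(74 * 8.854e-12 * 1.381e-23 * 304 / (2 * 6.022e23 * (1.602e-19)^2 * 26.4))
kappa^-1 = 1.836 nm

1.836


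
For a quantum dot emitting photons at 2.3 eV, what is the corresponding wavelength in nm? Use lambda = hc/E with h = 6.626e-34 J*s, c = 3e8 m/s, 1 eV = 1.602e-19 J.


Convert energy: E = 2.3 eV = 2.3 * 1.602e-19 = 3.6846e-19 J
lambda = h*c / E = 6.626e-34 * 3e8 / 3.6846e-19
lambda = 5.39489e-07 m = 539.5 nm

539.5


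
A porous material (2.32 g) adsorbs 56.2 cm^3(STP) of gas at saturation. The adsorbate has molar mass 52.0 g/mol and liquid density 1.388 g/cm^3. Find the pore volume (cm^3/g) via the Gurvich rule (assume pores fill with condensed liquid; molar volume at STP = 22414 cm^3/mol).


Moles adsorbed n = V_ads / 22414 = 56.2 / 22414 = 2.507361e-03 mol
Liquid volume V_liq = n * M / rho_liq = 2.507361e-03 * 52.0 / 1.388 = 0.09394 cm^3
Specific pore volume V_pore = V_liq / m_sample = 0.09394 / 2.32
V_pore = 0.0405 cm^3/g

0.0405


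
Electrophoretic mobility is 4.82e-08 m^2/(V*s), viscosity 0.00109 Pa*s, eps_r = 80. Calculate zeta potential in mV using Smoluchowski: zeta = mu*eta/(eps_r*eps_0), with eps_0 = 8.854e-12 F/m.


Smoluchowski equation: zeta = mu * eta / (eps_r * eps_0)
zeta = 4.82e-08 * 0.00109 / (80 * 8.854e-12)
zeta = 0.074173 V = 74.17 mV

74.17
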